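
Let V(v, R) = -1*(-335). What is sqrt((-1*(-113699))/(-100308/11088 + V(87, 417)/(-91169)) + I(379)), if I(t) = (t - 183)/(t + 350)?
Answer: 2*I*sqrt(1330797361351461230352230)/20584562697 ≈ 112.08*I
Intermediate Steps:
V(v, R) = 335
I(t) = (-183 + t)/(350 + t)
sqrt((-1*(-113699))/(-100308/11088 + V(87, 417)/(-91169)) + I(379)) = sqrt((-1*(-113699))/(-100308/11088 + 335/(-91169)) + (-183 + 379)/(350 + 379)) = sqrt(113699/(-100308*1/11088 + 335*(-1/91169)) + 196/729) = sqrt(113699/(-8359/924 - 335/91169) + (1/729)*196) = sqrt(113699/(-762391211/84240156) + 196/729) = sqrt(113699*(-84240156/762391211) + 196/729) = sqrt(-9578021497044/762391211 + 196/729) = sqrt(-6982228242667720/555783192819) = 2*I*sqrt(1330797361351461230352230)/20584562697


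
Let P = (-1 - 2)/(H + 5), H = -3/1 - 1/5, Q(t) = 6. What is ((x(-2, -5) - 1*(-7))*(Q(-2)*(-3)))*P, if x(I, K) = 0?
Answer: 210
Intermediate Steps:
H = -16/5 (H = -3*1 - 1*1/5 = -3 - 1/5 = -16/5 ≈ -3.2000)
P = -5/3 (P = (-1 - 2)/(-16/5 + 5) = -3/9/5 = -3*5/9 = -5/3 ≈ -1.6667)
((x(-2, -5) - 1*(-7))*(Q(-2)*(-3)))*P = ((0 - 1*(-7))*(6*(-3)))*(-5/3) = ((0 + 7)*(-18))*(-5/3) = (7*(-18))*(-5/3) = -126*(-5/3) = 210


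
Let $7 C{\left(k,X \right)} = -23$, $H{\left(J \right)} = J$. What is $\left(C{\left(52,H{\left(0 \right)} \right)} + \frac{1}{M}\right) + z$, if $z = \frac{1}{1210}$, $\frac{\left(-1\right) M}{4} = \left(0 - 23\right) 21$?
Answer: $- \frac{3838969}{1168860} \approx -3.2844$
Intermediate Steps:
$M = 1932$ ($M = - 4 \left(0 - 23\right) 21 = - 4 \left(\left(-23\right) 21\right) = \left(-4\right) \left(-483\right) = 1932$)
$C{\left(k,X \right)} = - \frac{23}{7}$ ($C{\left(k,X \right)} = \frac{1}{7} \left(-23\right) = - \frac{23}{7}$)
$z = \frac{1}{1210} \approx 0.00082645$
$\left(C{\left(52,H{\left(0 \right)} \right)} + \frac{1}{M}\right) + z = \left(- \frac{23}{7} + \frac{1}{1932}\right) + \frac{1}{1210} = - \frac{6347}{1932} + \frac{1}{1210} = - \frac{3838969}{1168860}$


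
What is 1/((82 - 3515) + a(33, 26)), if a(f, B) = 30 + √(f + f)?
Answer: -3403/11580343 - √66/11580343 ≈ -0.00029456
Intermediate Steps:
a(f, B) = 30 + √2*√f (a(f, B) = 30 + √(2*f) = 30 + √2*√f)
1/((82 - 3515) + a(33, 26)) = 1/((82 - 3515) + (30 + √2*√33)) = 1/(-3433 + (30 + √66)) = 1/(-3403 + √66)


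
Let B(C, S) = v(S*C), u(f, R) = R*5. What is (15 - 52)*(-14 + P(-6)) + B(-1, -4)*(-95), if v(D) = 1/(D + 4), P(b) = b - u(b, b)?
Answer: -3055/8 ≈ -381.88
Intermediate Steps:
u(f, R) = 5*R
P(b) = -4*b (P(b) = b - 5*b = -4*b)
v(D) = 1/(4 + D)
B(C, S) = 1/(4 + C*S) (B(C, S) = 1/(4 + S*C) = 1/(4 + C*S))
(15 - 52)*(-14 + P(-6)) + B(-1, -4)*(-95) = (15 - 52)*(-14 - 4*(-6)) - 95/(4 - 1*(-4)) = -37*(-14 + 24) - 95/(4 + 4) = -37*10 - 95/8 = -370 + (⅛)*(-95) = -370 - 95/8 = -3055/8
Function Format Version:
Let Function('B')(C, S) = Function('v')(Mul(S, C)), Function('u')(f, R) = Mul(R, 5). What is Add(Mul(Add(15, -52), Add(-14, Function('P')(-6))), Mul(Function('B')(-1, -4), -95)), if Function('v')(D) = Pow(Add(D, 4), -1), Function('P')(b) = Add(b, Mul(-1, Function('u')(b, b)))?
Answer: Rational(-3055, 8) ≈ -381.88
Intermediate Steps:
Function('u')(f, R) = Mul(5, R)
Function('P')(b) = Mul(-4, b) (Function('P')(b) = Add(b, Mul(-1, Mul(5, b))) = Add(b, Mul(-5, b)) = Mul(-4, b))
Function('v')(D) = Pow(Add(4, D), -1)
Function('B')(C, S) = Pow(Add(4, Mul(C, S)), -1) (Function('B')(C, S) = Pow(Add(4, Mul(S, C)), -1) = Pow(Add(4, Mul(C, S)), -1))
Add(Mul(Add(15, -52), Add(-14, Function('P')(-6))), Mul(Function('B')(-1, -4), -95)) = Add(Mul(Add(15, -52), Add(-14, Mul(-4, -6))), Mul(Pow(Add(4, Mul(-1, -4)), -1), -95)) = Add(Mul(-37, Add(-14, 24)), Mul(Pow(Add(4, 4), -1), -95)) = Add(Mul(-37, 10), Mul(Pow(8, -1), -95)) = Add(-370, Mul(Rational(1, 8), -95)) = Add(-370, Rational(-95, 8)) = Rational(-3055, 8)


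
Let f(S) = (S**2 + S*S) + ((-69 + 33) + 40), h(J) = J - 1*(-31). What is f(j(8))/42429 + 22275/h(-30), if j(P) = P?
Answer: 315035369/14143 ≈ 22275.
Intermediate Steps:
h(J) = 31 + J (h(J) = J + 31 = 31 + J)
f(S) = 4 + 2*S**2 (f(S) = (S**2 + S**2) + (-36 + 40) = 2*S**2 + 4 = 4 + 2*S**2)
f(j(8))/42429 + 22275/h(-30) = (4 + 2*8**2)/42429 + 22275/(31 - 30) = (4 + 2*64)*(1/42429) + 22275/1 = (4 + 128)*(1/42429) + 22275*1 = 132*(1/42429) + 22275 = 44/14143 + 22275 = 315035369/14143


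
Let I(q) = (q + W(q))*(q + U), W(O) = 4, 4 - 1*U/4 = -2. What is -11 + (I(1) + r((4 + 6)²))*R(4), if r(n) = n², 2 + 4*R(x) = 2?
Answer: -11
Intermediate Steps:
U = 24 (U = 16 - 4*(-2) = 16 + 8 = 24)
R(x) = 0 (R(x) = -½ + (¼)*2 = -½ + ½ = 0)
I(q) = (4 + q)*(24 + q) (I(q) = (q + 4)*(q + 24) = (4 + q)*(24 + q))
-11 + (I(1) + r((4 + 6)²))*R(4) = -11 + ((96 + 1² + 28*1) + ((4 + 6)²)²)*0 = -11 + ((96 + 1 + 28) + (10²)²)*0 = -11 + (125 + 100²)*0 = -11 + (125 + 10000)*0 = -11 + 10125*0 = -11 + 0 = -11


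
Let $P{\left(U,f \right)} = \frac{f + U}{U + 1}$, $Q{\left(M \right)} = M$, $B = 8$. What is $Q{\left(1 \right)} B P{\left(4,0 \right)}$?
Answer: $\frac{32}{5} \approx 6.4$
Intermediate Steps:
$P{\left(U,f \right)} = \frac{U + f}{1 + U}$
$Q{\left(1 \right)} B P{\left(4,0 \right)} = 1 \cdot 8 \frac{4 + 0}{1 + 4} = 8 \cdot \frac{1}{5} \cdot 4 = 8 \cdot \frac{4}{5} = \frac{32}{5}$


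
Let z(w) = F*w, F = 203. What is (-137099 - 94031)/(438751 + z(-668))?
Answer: -231130/303147 ≈ -0.76243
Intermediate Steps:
z(w) = 203*w
(-137099 - 94031)/(438751 + z(-668)) = (-137099 - 94031)/(438751 + 203*(-668)) = -231130/(438751 - 135604) = -231130/303147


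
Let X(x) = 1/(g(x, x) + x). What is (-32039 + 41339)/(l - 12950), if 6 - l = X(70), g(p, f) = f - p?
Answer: -217000/302027 ≈ -0.71848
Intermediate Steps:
X(x) = 1/x (X(x) = 1/((x - x) + x) = 1/(0 + x) = 1/x)
l = 419/70 (l = 6 - 1/70 = 419/70 ≈ 5.9857)
(-32039 + 41339)/(l - 12950) = (-32039 + 41339)/(419/70 - 12950) = 9300/(-906081/70) = 9300*(-70/906081) = -217000/302027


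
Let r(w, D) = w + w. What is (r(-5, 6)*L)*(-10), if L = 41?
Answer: 4100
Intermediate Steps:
r(w, D) = 2*w
(r(-5, 6)*L)*(-10) = ((2*(-5))*41)*(-10) = -10*41*(-10) = -410*(-10) = 4100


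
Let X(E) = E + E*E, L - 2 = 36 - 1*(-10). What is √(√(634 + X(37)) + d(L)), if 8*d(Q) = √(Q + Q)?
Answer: √(2*√6 + 8*√510)/2 ≈ 6.8111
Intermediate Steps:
L = 48 (L = 2 + (36 - 1*(-10)) = 2 + (36 + 10) = 2 + 46 = 48)
X(E) = E + E²
d(Q) = √2*√Q/8 (d(Q) = √(Q + Q)/8 = √(2*Q)/8 = (√2*√Q)/8 = √2*√Q/8)
√(√(634 + X(37)) + d(L)) = √(√(634 + 37*(1 + 37)) + √2*√48/8) = √(√(634 + 37*38) + √2*(4*√3)/8) = √(√(634 + 1406) + √6/2) = √(√2040 + √6/2) = √(2*√510 + √6/2) = √(√6/2 + 2*√510)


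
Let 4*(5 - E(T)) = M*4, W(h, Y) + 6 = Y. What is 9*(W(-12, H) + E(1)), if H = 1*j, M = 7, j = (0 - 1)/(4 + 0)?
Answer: -297/4 ≈ -74.250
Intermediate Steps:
j = -¼ (j = -1/4 = -1*¼ = -¼ ≈ -0.25000)
H = -¼ (H = 1*(-¼) = -¼ ≈ -0.25000)
W(h, Y) = -6 + Y
E(T) = -2 (E(T) = 5 - 7*4/4 = 5 - ¼*28 = 5 - 7 = -2)
9*(W(-12, H) + E(1)) = 9*((-6 - ¼) - 2) = 9*(-25/4 - 2) = 9*(-33/4) = -297/4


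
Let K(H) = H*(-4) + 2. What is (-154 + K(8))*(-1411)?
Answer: 259624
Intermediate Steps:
K(H) = 2 - 4*H (K(H) = -4*H + 2 = 2 - 4*H)
(-154 + K(8))*(-1411) = (-154 + (2 - 4*8))*(-1411) = (-154 + (2 - 32))*(-1411) = (-154 - 30)*(-1411) = -184*(-1411) = 259624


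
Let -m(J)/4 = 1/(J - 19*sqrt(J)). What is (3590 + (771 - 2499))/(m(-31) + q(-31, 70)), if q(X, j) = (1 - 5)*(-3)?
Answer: 33969397/219110 + 17689*I*sqrt(31)/219110 ≈ 155.03 + 0.44949*I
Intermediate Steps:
q(X, j) = 12 (q(X, j) = -4*(-3) = 12)
m(J) = -4/(J - 19*sqrt(J))
(3590 + (771 - 2499))/(m(-31) + q(-31, 70)) = (3590 + (771 - 2499))/(4/(-1*(-31) + 19*sqrt(-31)) + 12) = (3590 - 1728)/(4/(31 + 19*(I*sqrt(31))) + 12) = 1862/(4/(31 + 19*I*sqrt(31)) + 12) = 1862/(12 + 4/(31 + 19*I*sqrt(31)))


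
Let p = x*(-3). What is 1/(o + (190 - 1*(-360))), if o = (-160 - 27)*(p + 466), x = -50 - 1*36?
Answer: -1/134838 ≈ -7.4163e-6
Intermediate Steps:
x = -86 (x = -50 - 36 = -86)
p = 258 (p = -86*(-3) = 258)
o = -135388 (o = (-160 - 27)*(258 + 466) = -187*724 = -135388)
1/(o + (190 - 1*(-360))) = 1/(-135388 + (190 - 1*(-360))) = 1/(-135388 + (190 + 360)) = 1/(-135388 + 550) = 1/(-134838) = -1/134838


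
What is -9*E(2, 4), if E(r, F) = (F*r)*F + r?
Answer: -306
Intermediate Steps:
E(r, F) = r + r*F² (E(r, F) = r*F² + r = r + r*F²)
-9*E(2, 4) = -18*(1 + 4²) = -18*(1 + 16) = -18*17 = -9*34 = -306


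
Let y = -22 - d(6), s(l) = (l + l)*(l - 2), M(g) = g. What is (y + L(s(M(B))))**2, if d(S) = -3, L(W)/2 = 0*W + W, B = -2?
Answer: 169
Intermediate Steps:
s(l) = 2*l*(-2 + l) (s(l) = (2*l)*(-2 + l) = 2*l*(-2 + l))
L(W) = 2*W (L(W) = 2*(0*W + W) = 2*(0 + W) = 2*W)
y = -19 (y = -22 - 1*(-3) = -22 + 3 = -19)
(y + L(s(M(B))))**2 = (-19 + 2*(2*(-2)*(-2 - 2)))**2 = (-19 + 2*(2*(-2)*(-4)))**2 = (-19 + 2*16)**2 = (-19 + 32)**2 = 13**2 = 169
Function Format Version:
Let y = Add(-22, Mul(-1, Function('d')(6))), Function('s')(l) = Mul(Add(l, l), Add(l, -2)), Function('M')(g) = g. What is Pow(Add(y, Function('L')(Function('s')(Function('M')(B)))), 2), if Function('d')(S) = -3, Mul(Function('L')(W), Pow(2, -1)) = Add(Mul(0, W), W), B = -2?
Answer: 169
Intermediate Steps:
Function('s')(l) = Mul(2, l, Add(-2, l)) (Function('s')(l) = Mul(Mul(2, l), Add(-2, l)) = Mul(2, l, Add(-2, l)))
Function('L')(W) = Mul(2, W) (Function('L')(W) = Mul(2, Add(Mul(0, W), W)) = Mul(2, Add(0, W)) = Mul(2, W))
y = -19 (y = Add(-22, Mul(-1, -3)) = Add(-22, 3) = -19)
Pow(Add(y, Function('L')(Function('s')(Function('M')(B)))), 2) = Pow(Add(-19, Mul(2, Mul(2, -2, Add(-2, -2)))), 2) = Pow(Add(-19, Mul(2, Mul(2, -2, -4))), 2) = Pow(Add(-19, Mul(2, 16)), 2) = Pow(Add(-19, 32), 2) = Pow(13, 2) = 169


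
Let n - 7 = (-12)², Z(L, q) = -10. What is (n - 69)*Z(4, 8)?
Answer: -820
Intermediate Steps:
n = 151 (n = 7 + (-12)² = 7 + 144 = 151)
(n - 69)*Z(4, 8) = (151 - 69)*(-10) = 82*(-10) = -820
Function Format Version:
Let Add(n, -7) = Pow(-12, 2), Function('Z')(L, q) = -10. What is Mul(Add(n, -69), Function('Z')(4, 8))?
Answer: -820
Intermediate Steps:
n = 151 (n = Add(7, Pow(-12, 2)) = Add(7, 144) = 151)
Mul(Add(n, -69), Function('Z')(4, 8)) = Mul(Add(151, -69), -10) = Mul(82, -10) = -820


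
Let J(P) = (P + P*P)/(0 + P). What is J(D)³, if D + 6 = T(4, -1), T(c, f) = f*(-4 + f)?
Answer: 0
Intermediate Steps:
D = -1 (D = -6 - (-4 - 1) = -6 - 1*(-5) = -6 + 5 = -1)
J(P) = (P + P²)/P
J(D)³ = (1 - 1)³ = 0³ = 0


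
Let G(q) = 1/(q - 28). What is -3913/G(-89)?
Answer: 457821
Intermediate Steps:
G(q) = 1/(-28 + q)
-3913/G(-89) = -3913/(1/(-28 - 89)) = -3913/(1/(-117)) = -3913/(-1/117) = -3913*(-117) = 457821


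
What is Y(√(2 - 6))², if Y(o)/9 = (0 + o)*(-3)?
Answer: -2916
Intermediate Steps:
Y(o) = -27*o (Y(o) = 9*((0 + o)*(-3)) = 9*(o*(-3)) = 9*(-3*o) = -27*o)
Y(√(2 - 6))² = (-27*√(2 - 6))² = (-54*I)² = -2916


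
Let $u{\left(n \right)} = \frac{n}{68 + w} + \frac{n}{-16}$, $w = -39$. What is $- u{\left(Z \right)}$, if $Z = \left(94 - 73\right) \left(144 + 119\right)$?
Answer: $\frac{71799}{464} \approx 154.74$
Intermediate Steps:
$Z = 5523$ ($Z = 21 \cdot 263 = 5523$)
$u{\left(n \right)} = - \frac{13 n}{464}$ ($u{\left(n \right)} = \frac{n}{68 - 39} + \frac{n}{-16} = \frac{n}{29} + n \left(- \frac{1}{16}\right) = n \frac{1}{29} - \frac{n}{16} = \frac{n}{29} - \frac{n}{16} = - \frac{13 n}{464}$)
$- u{\left(Z \right)} = - \frac{\left(-13\right) 5523}{464} = \left(-1\right) \left(- \frac{71799}{464}\right) = \frac{71799}{464}$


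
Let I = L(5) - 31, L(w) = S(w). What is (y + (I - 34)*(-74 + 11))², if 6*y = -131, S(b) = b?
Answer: 508457401/36 ≈ 1.4124e+7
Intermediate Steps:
L(w) = w
I = -26 (I = 5 - 31 = -26)
y = -131/6 (y = (⅙)*(-131) = -131/6 ≈ -21.833)
(y + (I - 34)*(-74 + 11))² = (-131/6 + (-26 - 34)*(-74 + 11))² = (-131/6 - 60*(-63))² = (-131/6 + 3780)² = (22549/6)² = 508457401/36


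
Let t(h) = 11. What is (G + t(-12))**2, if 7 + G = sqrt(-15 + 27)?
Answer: 28 + 16*sqrt(3) ≈ 55.713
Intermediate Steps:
G = -7 + 2*sqrt(3) (G = -7 + sqrt(-15 + 27) = -7 + sqrt(12) = -7 + 2*sqrt(3) ≈ -3.5359)
(G + t(-12))**2 = ((-7 + 2*sqrt(3)) + 11)**2 = (4 + 2*sqrt(3))**2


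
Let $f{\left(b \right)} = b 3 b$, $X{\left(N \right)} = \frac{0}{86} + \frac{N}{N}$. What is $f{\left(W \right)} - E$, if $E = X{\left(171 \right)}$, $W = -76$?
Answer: $17327$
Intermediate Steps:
$X{\left(N \right)} = 1$ ($X{\left(N \right)} = 0 \cdot \frac{1}{86} + 1 = 0 + 1 = 1$)
$E = 1$
$f{\left(b \right)} = 3 b^{2}$ ($f{\left(b \right)} = 3 b b = 3 b^{2}$)
$f{\left(W \right)} - E = 3 \left(-76\right)^{2} - 1 = 3 \cdot 5776 - 1 = 17328 - 1 = 17327$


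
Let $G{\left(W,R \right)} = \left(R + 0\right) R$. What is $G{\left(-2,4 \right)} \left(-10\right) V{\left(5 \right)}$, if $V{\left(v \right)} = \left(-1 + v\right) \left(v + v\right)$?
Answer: $-6400$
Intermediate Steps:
$G{\left(W,R \right)} = R^{2}$ ($G{\left(W,R \right)} = R R = R^{2}$)
$V{\left(v \right)} = 2 v \left(-1 + v\right)$ ($V{\left(v \right)} = \left(-1 + v\right) 2 v = 2 v \left(-1 + v\right)$)
$G{\left(-2,4 \right)} \left(-10\right) V{\left(5 \right)} = 4^{2} \left(-10\right) 2 \cdot 5 \left(-1 + 5\right) = 16 \left(-10\right) 2 \cdot 5 \cdot 4 = \left(-160\right) 40 = -6400$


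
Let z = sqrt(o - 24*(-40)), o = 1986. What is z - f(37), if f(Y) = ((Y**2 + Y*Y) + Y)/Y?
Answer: -75 + sqrt(2946) ≈ -20.723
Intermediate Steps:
f(Y) = (Y + 2*Y**2)/Y (f(Y) = ((Y**2 + Y**2) + Y)/Y = (2*Y**2 + Y)/Y = (Y + 2*Y**2)/Y)
z = sqrt(2946) (z = sqrt(1986 - 24*(-40)) = sqrt(1986 + 960) = sqrt(2946) ≈ 54.277)
z - f(37) = sqrt(2946) - (1 + 2*37) = sqrt(2946) - (1 + 74) = sqrt(2946) - 1*75 = sqrt(2946) - 75 = -75 + sqrt(2946)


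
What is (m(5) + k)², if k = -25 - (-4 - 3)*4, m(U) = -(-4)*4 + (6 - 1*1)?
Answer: 576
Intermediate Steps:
m(U) = 21 (m(U) = -4*(-4) + (6 - 1) = 16 + 5 = 21)
k = 3 (k = -25 - (-7)*4 = -25 - 1*(-28) = -25 + 28 = 3)
(m(5) + k)² = (21 + 3)² = 24² = 576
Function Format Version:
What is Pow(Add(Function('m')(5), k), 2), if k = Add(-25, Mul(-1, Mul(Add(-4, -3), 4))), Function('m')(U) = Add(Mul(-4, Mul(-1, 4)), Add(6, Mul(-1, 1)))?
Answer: 576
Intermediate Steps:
Function('m')(U) = 21 (Function('m')(U) = Add(Mul(-4, -4), Add(6, -1)) = Add(16, 5) = 21)
k = 3 (k = Add(-25, Mul(-1, Mul(-7, 4))) = Add(-25, Mul(-1, -28)) = Add(-25, 28) = 3)
Pow(Add(Function('m')(5), k), 2) = Pow(Add(21, 3), 2) = Pow(24, 2) = 576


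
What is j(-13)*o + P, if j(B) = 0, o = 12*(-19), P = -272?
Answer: -272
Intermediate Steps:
o = -228
j(-13)*o + P = 0*(-228) - 272 = 0 - 272 = -272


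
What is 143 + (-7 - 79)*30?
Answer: -2437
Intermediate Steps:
143 + (-7 - 79)*30 = 143 - 86*30 = 143 - 2580 = -2437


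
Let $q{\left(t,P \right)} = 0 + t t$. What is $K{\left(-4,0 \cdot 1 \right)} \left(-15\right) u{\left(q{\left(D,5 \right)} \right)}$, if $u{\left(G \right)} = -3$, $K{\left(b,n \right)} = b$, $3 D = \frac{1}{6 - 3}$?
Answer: $-180$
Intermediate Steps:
$D = \frac{1}{9}$ ($D = \frac{1}{3 \left(6 - 3\right)} = \frac{1}{3 \cdot 3} = \frac{1}{3} \cdot \frac{1}{3} = \frac{1}{9} \approx 0.11111$)
$q{\left(t,P \right)} = t^{2}$ ($q{\left(t,P \right)} = 0 + t^{2} = t^{2}$)
$K{\left(-4,0 \cdot 1 \right)} \left(-15\right) u{\left(q{\left(D,5 \right)} \right)} = \left(-4\right) \left(-15\right) \left(-3\right) = 60 \left(-3\right) = -180$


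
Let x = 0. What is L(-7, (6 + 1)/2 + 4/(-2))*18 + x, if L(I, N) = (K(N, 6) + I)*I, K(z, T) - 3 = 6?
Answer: -252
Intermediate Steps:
K(z, T) = 9 (K(z, T) = 3 + 6 = 9)
L(I, N) = I*(9 + I) (L(I, N) = (9 + I)*I = I*(9 + I))
L(-7, (6 + 1)/2 + 4/(-2))*18 + x = -7*(9 - 7)*18 + 0 = -7*2*18 + 0 = -14*18 + 0 = -252 + 0 = -252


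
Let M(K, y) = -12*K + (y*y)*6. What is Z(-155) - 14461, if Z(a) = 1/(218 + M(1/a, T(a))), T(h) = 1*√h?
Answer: -1595742583/110348 ≈ -14461.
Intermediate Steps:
T(h) = √h
M(K, y) = -12*K + 6*y² (M(K, y) = -12*K + y²*6 = -12*K + 6*y²)
Z(a) = 1/(218 - 12/a + 6*a) (Z(a) = 1/(218 + (-12/a + 6*(√a)²)) = 1/(218 + (-12/a + 6*a)) = 1/(218 - 12/a + 6*a))
Z(-155) - 14461 = (½)*(-155)/(-6 + 3*(-155)² + 109*(-155)) - 14461 = (½)*(-155)/(-6 + 3*24025 - 16895) - 14461 = (½)*(-155)/(-6 + 72075 - 16895) - 14461 = (½)*(-155)/55174 - 14461 = (½)*(-155)*(1/55174) - 14461 = -155/110348 - 14461 = -1595742583/110348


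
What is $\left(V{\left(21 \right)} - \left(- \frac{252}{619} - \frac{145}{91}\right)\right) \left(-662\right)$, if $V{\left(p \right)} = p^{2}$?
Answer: $- \frac{16519399712}{56329} \approx -2.9327 \cdot 10^{5}$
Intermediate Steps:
$\left(V{\left(21 \right)} - \left(- \frac{252}{619} - \frac{145}{91}\right)\right) \left(-662\right) = \left(21^{2} - \left(- \frac{252}{619} - \frac{145}{91}\right)\right) \left(-662\right) = \left(441 - - \frac{112687}{56329}\right) \left(-662\right) = \left(441 + \left(\frac{145}{91} + \frac{252}{619}\right)\right) \left(-662\right) = \left(441 + \frac{112687}{56329}\right) \left(-662\right) = \frac{24953776}{56329} \left(-662\right) = - \frac{16519399712}{56329}$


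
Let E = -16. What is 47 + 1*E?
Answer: 31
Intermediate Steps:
47 + 1*E = 47 + 1*(-16) = 47 - 16 = 31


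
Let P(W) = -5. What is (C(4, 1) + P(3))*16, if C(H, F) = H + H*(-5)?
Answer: -336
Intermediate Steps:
C(H, F) = -4*H (C(H, F) = H - 5*H = -4*H)
(C(4, 1) + P(3))*16 = (-4*4 - 5)*16 = (-16 - 5)*16 = -21*16 = -336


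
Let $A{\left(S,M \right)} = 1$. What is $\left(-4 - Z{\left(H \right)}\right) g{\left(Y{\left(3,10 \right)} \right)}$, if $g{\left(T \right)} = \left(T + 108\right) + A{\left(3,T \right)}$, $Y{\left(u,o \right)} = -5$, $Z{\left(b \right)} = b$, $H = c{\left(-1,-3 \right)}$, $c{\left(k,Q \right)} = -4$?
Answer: $0$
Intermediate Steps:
$H = -4$
$g{\left(T \right)} = 109 + T$ ($g{\left(T \right)} = \left(T + 108\right) + 1 = \left(108 + T\right) + 1 = 109 + T$)
$\left(-4 - Z{\left(H \right)}\right) g{\left(Y{\left(3,10 \right)} \right)} = \left(-4 - -4\right) \left(109 - 5\right) = \left(-4 + 4\right) 104 = 0 \cdot 104 = 0$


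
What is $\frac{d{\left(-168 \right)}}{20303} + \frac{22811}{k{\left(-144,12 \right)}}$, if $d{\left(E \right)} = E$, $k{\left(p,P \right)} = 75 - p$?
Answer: $\frac{463094941}{4446357} \approx 104.15$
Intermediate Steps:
$\frac{d{\left(-168 \right)}}{20303} + \frac{22811}{k{\left(-144,12 \right)}} = - \frac{168}{20303} + \frac{22811}{75 - -144} = \left(-168\right) \frac{1}{20303} + \frac{22811}{75 + 144} = - \frac{168}{20303} + \frac{22811}{219} = \frac{463094941}{4446357}$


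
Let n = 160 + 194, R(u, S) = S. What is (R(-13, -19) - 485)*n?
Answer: -178416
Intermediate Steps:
n = 354
(R(-13, -19) - 485)*n = (-19 - 485)*354 = -504*354 = -178416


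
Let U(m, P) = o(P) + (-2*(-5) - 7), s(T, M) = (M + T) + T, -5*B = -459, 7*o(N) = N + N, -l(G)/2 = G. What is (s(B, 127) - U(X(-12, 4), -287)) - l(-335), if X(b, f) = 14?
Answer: -1402/5 ≈ -280.40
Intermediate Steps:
l(G) = -2*G
o(N) = 2*N/7 (o(N) = (N + N)/7 = (2*N)/7 = 2*N/7)
B = 459/5 (B = -⅕*(-459) = 459/5 ≈ 91.800)
s(T, M) = M + 2*T
U(m, P) = 3 + 2*P/7 (U(m, P) = 2*P/7 + (-2*(-5) - 7) = 2*P/7 + (10 - 7) = 2*P/7 + 3 = 3 + 2*P/7)
(s(B, 127) - U(X(-12, 4), -287)) - l(-335) = ((127 + 2*(459/5)) - (3 + (2/7)*(-287))) - (-2)*(-335) = ((127 + 918/5) - (3 - 82)) - 1*670 = (1553/5 - 1*(-79)) - 670 = (1553/5 + 79) - 670 = 1948/5 - 670 = -1402/5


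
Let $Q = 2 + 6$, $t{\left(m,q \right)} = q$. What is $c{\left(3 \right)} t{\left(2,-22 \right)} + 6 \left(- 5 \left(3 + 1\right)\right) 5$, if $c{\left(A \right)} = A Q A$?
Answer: $-2184$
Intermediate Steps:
$Q = 8$
$c{\left(A \right)} = 8 A^{2}$ ($c{\left(A \right)} = A 8 A = 8 A A = 8 A^{2}$)
$c{\left(3 \right)} t{\left(2,-22 \right)} + 6 \left(- 5 \left(3 + 1\right)\right) 5 = 8 \cdot 3^{2} \left(-22\right) + 6 \left(- 5 \left(3 + 1\right)\right) 5 = 8 \cdot 9 \left(-22\right) + 6 \left(\left(-5\right) 4\right) 5 = 72 \left(-22\right) + 6 \left(-20\right) 5 = -1584 - 600 = -2184$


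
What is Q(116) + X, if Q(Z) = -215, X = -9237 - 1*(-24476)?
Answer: 15024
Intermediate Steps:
X = 15239 (X = -9237 + 24476 = 15239)
Q(116) + X = -215 + 15239 = 15024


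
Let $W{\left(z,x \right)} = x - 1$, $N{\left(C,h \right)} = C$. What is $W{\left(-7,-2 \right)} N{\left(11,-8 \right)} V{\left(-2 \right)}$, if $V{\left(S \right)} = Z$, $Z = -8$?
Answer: $264$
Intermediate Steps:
$V{\left(S \right)} = -8$
$W{\left(z,x \right)} = -1 + x$ ($W{\left(z,x \right)} = x - 1 = -1 + x$)
$W{\left(-7,-2 \right)} N{\left(11,-8 \right)} V{\left(-2 \right)} = \left(-1 - 2\right) 11 \left(-8\right) = \left(-3\right) 11 \left(-8\right) = \left(-33\right) \left(-8\right) = 264$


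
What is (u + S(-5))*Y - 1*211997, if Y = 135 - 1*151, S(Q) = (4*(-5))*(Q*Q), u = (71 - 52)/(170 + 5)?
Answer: -35699779/175 ≈ -2.0400e+5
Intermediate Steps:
u = 19/175 ≈ 0.10857
S(Q) = -20*Q²
Y = -16 (Y = 135 - 151 = -16)
(u + S(-5))*Y - 1*211997 = (19/175 - 20*(-5)²)*(-16) - 1*211997 = (19/175 - 20*25)*(-16) - 211997 = (19/175 - 500)*(-16) - 211997 = -87481/175*(-16) - 211997 = 1399696/175 - 211997 = -35699779/175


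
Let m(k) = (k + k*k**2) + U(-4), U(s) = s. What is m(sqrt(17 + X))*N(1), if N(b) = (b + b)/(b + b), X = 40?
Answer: -4 + 58*sqrt(57) ≈ 433.89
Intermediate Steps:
N(b) = 1 (N(b) = (2*b)/((2*b)) = (2*b)*(1/(2*b)) = 1)
m(k) = -4 + k + k**3 (m(k) = (k + k*k**2) - 4 = (k + k**3) - 4 = -4 + k + k**3)
m(sqrt(17 + X))*N(1) = (-4 + sqrt(17 + 40) + (sqrt(17 + 40))**3)*1 = (-4 + sqrt(57) + (sqrt(57))**3)*1 = (-4 + sqrt(57) + 57*sqrt(57))*1 = (-4 + 58*sqrt(57))*1 = -4 + 58*sqrt(57)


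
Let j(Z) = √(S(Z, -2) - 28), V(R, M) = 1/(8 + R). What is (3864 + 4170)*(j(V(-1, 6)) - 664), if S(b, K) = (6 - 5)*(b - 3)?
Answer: -5334576 + 48204*I*√42/7 ≈ -5.3346e+6 + 44628.0*I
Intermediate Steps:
S(b, K) = -3 + b (S(b, K) = 1*(-3 + b) = -3 + b)
j(Z) = √(-31 + Z) (j(Z) = √((-3 + Z) - 28) = √(-31 + Z))
(3864 + 4170)*(j(V(-1, 6)) - 664) = (3864 + 4170)*(√(-31 + 1/(8 - 1)) - 664) = 8034*(√(-31 + 1/7) - 664) = 8034*(√(-31 + ⅐) - 664) = 8034*(√(-216/7) - 664) = 8034*(6*I*√42/7 - 664) = 8034*(-664 + 6*I*√42/7) = -5334576 + 48204*I*√42/7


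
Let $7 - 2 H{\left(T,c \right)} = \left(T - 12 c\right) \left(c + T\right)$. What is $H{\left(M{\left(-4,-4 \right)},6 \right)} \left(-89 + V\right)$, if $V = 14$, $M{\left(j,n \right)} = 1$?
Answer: $-18900$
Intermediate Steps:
$H{\left(T,c \right)} = \frac{7}{2} - \frac{\left(T + c\right) \left(T - 12 c\right)}{2}$ ($H{\left(T,c \right)} = \frac{7}{2} - \frac{\left(T - 12 c\right) \left(c + T\right)}{2} = \frac{7}{2} - \frac{\left(T - 12 c\right) \left(T + c\right)}{2} = \frac{7}{2} - \frac{\left(T + c\right) \left(T - 12 c\right)}{2}$)
$H{\left(M{\left(-4,-4 \right)},6 \right)} \left(-89 + V\right) = \left(\frac{7}{2} + 6 \cdot 6^{2} - \frac{1^{2}}{2} + \frac{11}{2} \cdot 1 \cdot 6\right) \left(-89 + 14\right) = \left(\frac{7}{2} + 6 \cdot 36 - \frac{1}{2} + 33\right) \left(-75\right) = \left(\frac{7}{2} + 216 - \frac{1}{2} + 33\right) \left(-75\right) = 252 \left(-75\right) = -18900$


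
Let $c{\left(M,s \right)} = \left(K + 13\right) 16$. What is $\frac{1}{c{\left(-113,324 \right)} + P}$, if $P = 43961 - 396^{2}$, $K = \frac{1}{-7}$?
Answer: $- \frac{7}{788545} \approx -8.8771 \cdot 10^{-6}$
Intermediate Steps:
$K = - \frac{1}{7} \approx -0.14286$
$c{\left(M,s \right)} = \frac{1440}{7}$ ($c{\left(M,s \right)} = \left(- \frac{1}{7} + 13\right) 16 = \frac{90}{7} \cdot 16 = \frac{1440}{7}$)
$P = -112855$ ($P = 43961 - 156816 = -112855$)
$\frac{1}{c{\left(-113,324 \right)} + P} = \frac{1}{\frac{1440}{7} - 112855} = \frac{1}{- \frac{788545}{7}} = - \frac{7}{788545}$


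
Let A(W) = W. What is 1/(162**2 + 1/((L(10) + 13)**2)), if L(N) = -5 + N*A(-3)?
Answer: 484/12702097 ≈ 3.8104e-5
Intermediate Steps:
L(N) = -5 - 3*N (L(N) = -5 + N*(-3) = -5 - 3*N)
1/(162**2 + 1/((L(10) + 13)**2)) = 1/(162**2 + 1/(((-5 - 3*10) + 13)**2)) = 1/(26244 + 1/(((-5 - 30) + 13)**2)) = 1/(26244 + 1/((-35 + 13)**2)) = 1/(26244 + 1/((-22)**2)) = 1/(26244 + 1/484) = 1/(12702097/484) = 484/12702097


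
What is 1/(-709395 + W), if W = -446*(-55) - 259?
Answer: -1/685124 ≈ -1.4596e-6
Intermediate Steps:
W = 24271 (W = 24530 - 259 = 24271)
1/(-709395 + W) = 1/(-709395 + 24271) = 1/(-685124) = -1/685124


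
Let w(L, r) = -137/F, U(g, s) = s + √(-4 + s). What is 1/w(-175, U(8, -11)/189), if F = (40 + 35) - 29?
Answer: -46/137 ≈ -0.33577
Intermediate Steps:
F = 46 (F = 75 - 29 = 46)
w(L, r) = -137/46
1/w(-175, U(8, -11)/189) = 1/(-137/46) = -46/137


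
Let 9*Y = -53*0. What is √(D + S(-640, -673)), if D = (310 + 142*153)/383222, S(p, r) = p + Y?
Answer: I*√479496837458/27373 ≈ 25.297*I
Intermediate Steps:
Y = 0 (Y = (-53*0)/9 = (⅑)*0 = 0)
S(p, r) = p (S(p, r) = p + 0 = p)
D = 1574/27373 (D = (310 + 21726)*(1/383222) = 22036*(1/383222) = 1574/27373 ≈ 0.057502)
√(D + S(-640, -673)) = √(1574/27373 - 640) = √(-17517146/27373) = I*√479496837458/27373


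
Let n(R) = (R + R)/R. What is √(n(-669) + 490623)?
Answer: 25*√785 ≈ 700.45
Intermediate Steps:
n(R) = 2 (n(R) = (2*R)/R = 2)
√(n(-669) + 490623) = √(2 + 490623) = √490625 = 25*√785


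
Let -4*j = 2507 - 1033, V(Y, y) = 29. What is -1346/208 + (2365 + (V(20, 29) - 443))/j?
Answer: -901809/76648 ≈ -11.766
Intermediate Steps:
j = -737/2 (j = -(2507 - 1033)/4 = -¼*1474 = -737/2 ≈ -368.50)
-1346/208 + (2365 + (V(20, 29) - 443))/j = -1346/208 + (2365 + (29 - 443))/(-737/2) = -1346*1/208 + (2365 - 414)*(-2/737) = -673/104 + 1951*(-2/737) = -673/104 - 3902/737 = -901809/76648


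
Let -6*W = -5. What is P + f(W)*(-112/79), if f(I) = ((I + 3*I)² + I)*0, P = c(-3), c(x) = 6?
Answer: 6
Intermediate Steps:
W = ⅚ (W = -⅙*(-5) = ⅚ ≈ 0.83333)
P = 6
f(I) = 0 (f(I) = ((4*I)² + I)*0 = (16*I² + I)*0 = (I + 16*I²)*0 = 0)
P + f(W)*(-112/79) = 6 + 0*(-112/79) = 6 + 0 = 6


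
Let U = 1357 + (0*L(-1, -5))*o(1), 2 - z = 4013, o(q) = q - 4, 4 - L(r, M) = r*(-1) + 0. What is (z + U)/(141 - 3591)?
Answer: 1327/1725 ≈ 0.76928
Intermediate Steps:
L(r, M) = 4 + r (L(r, M) = 4 - (r*(-1) + 0) = 4 - (-r + 0) = 4 - (-1)*r = 4 + r)
o(q) = -4 + q
z = -4011 (z = 2 - 1*4013 = 2 - 4013 = -4011)
U = 1357 (U = 1357 + (0*(4 - 1))*(-4 + 1) = 1357 + (0*3)*(-3) = 1357 + 0*(-3) = 1357 + 0 = 1357)
(z + U)/(141 - 3591) = (-4011 + 1357)/(141 - 3591) = -2654/(-3450) = -2654*(-1/3450) = 1327/1725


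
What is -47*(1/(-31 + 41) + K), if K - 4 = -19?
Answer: 7003/10 ≈ 700.30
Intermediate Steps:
K = -15 (K = 4 - 19 = -15)
-47*(1/(-31 + 41) + K) = -47*(1/(-31 + 41) - 15) = -47*(1/10 - 15) = -47*(⅒ - 15) = -47*(-149/10) = 7003/10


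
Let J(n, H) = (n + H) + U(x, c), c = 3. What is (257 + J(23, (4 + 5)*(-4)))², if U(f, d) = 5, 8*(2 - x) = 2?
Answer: 62001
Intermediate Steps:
x = 7/4 (x = 2 - ⅛*2 = 2 - ¼ = 7/4 ≈ 1.7500)
J(n, H) = 5 + H + n (J(n, H) = (n + H) + 5 = (H + n) + 5 = 5 + H + n)
(257 + J(23, (4 + 5)*(-4)))² = (257 + (5 + (4 + 5)*(-4) + 23))² = (257 + (5 + 9*(-4) + 23))² = (257 + (5 - 36 + 23))² = (257 - 8)² = 249² = 62001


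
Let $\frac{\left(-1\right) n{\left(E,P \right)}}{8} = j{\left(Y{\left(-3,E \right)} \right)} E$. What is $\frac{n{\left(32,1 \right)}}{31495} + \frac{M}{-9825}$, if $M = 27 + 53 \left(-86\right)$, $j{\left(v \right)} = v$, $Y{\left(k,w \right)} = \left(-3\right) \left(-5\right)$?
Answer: $\frac{20995169}{61887675} \approx 0.33925$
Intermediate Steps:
$Y{\left(k,w \right)} = 15$
$n{\left(E,P \right)} = - 120 E$ ($n{\left(E,P \right)} = - 8 \cdot 15 E = - 120 E$)
$M = -4531$ ($M = 27 - 4558 = -4531$)
$\frac{n{\left(32,1 \right)}}{31495} + \frac{M}{-9825} = \frac{\left(-120\right) 32}{31495} - \frac{4531}{-9825} = \left(-3840\right) \frac{1}{31495} - - \frac{4531}{9825} = - \frac{768}{6299} + \frac{4531}{9825} = \frac{20995169}{61887675}$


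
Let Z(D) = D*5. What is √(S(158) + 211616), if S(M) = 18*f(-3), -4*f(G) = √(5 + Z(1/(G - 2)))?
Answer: √211607 ≈ 460.01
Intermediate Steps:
Z(D) = 5*D
f(G) = -√(5 + 5/(-2 + G))/4 (f(G) = -√(5 + 5/(G - 2))/4 = -√(5 + 5/(-2 + G))/4)
S(M) = -9 (S(M) = 18*(-√5*√((-1 - 3)/(-2 - 3))/4) = 18*(-√5*√(-4/(-5))/4) = 18*(-√5*√(-⅕*(-4))/4) = 18*(-√5*√(⅘)/4) = 18*(-√5*2*√5/5/4) = 18*(-½) = -9)
√(S(158) + 211616) = √(-9 + 211616) = √211607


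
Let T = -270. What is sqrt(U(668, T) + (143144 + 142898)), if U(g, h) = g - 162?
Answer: 2*sqrt(71637) ≈ 535.30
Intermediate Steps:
U(g, h) = -162 + g
sqrt(U(668, T) + (143144 + 142898)) = sqrt((-162 + 668) + (143144 + 142898)) = sqrt(506 + 286042) = sqrt(286548) = 2*sqrt(71637)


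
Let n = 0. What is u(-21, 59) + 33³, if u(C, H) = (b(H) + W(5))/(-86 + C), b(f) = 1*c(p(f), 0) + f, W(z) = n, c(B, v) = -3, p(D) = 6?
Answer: 3845203/107 ≈ 35937.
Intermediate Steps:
W(z) = 0
b(f) = -3 + f (b(f) = 1*(-3) + f = -3 + f)
u(C, H) = (-3 + H)/(-86 + C) (u(C, H) = ((-3 + H) + 0)/(-86 + C) = (-3 + H)/(-86 + C))
u(-21, 59) + 33³ = (-3 + 59)/(-86 - 21) + 33³ = 56/(-107) + 35937 = -1/107*56 + 35937 = -56/107 + 35937 = 3845203/107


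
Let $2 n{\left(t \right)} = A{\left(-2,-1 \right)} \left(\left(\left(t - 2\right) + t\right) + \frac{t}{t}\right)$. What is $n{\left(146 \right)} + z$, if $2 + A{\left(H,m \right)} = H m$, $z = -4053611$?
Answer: $-4053611$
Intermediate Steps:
$A{\left(H,m \right)} = -2 + H m$
$n{\left(t \right)} = 0$ ($n{\left(t \right)} = \frac{\left(-2 - -2\right) \left(\left(\left(t - 2\right) + t\right) + \frac{t}{t}\right)}{2} = \frac{\left(-2 + 2\right) \left(\left(\left(-2 + t\right) + t\right) + 1\right)}{2} = \frac{0 \left(\left(-2 + 2 t\right) + 1\right)}{2} = \frac{0 \left(-1 + 2 t\right)}{2} = \frac{1}{2} \cdot 0 = 0$)
$n{\left(146 \right)} + z = 0 - 4053611 = -4053611$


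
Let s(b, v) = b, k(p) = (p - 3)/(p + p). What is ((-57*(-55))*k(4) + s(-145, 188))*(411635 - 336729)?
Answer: 73969675/4 ≈ 1.8492e+7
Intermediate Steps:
k(p) = (-3 + p)/(2*p) (k(p) = (-3 + p)/((2*p)) = (-3 + p)*(1/(2*p)) = (-3 + p)/(2*p))
((-57*(-55))*k(4) + s(-145, 188))*(411635 - 336729) = ((-57*(-55))*((½)*(-3 + 4)/4) - 145)*(411635 - 336729) = (3135*((½)*(¼)*1) - 145)*74906 = (3135*(⅛) - 145)*74906 = (3135/8 - 145)*74906 = (1975/8)*74906 = 73969675/4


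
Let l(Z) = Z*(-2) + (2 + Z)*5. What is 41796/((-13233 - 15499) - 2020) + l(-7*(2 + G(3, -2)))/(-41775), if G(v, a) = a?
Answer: -87316771/64233240 ≈ -1.3594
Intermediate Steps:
l(Z) = 10 + 3*Z (l(Z) = -2*Z + (10 + 5*Z) = 10 + 3*Z)
41796/((-13233 - 15499) - 2020) + l(-7*(2 + G(3, -2)))/(-41775) = 41796/((-13233 - 15499) - 2020) + (10 + 3*(-7*(2 - 2)))/(-41775) = 41796/(-28732 - 2020) + (10 + 3*(-7*0))*(-1/41775) = 41796/(-30752) + (10 + 3*0)*(-1/41775) = 41796*(-1/30752) + (10 + 0)*(-1/41775) = -10449/7688 + 10*(-1/41775) = -10449/7688 - 2/8355 = -87316771/64233240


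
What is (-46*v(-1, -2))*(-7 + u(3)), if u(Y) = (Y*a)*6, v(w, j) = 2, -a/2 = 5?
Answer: 17204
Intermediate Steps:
a = -10 (a = -2*5 = -10)
u(Y) = -60*Y (u(Y) = (Y*(-10))*6 = -10*Y*6 = -60*Y)
(-46*v(-1, -2))*(-7 + u(3)) = (-46*2)*(-7 - 60*3) = -92*(-7 - 180) = -92*(-187) = 17204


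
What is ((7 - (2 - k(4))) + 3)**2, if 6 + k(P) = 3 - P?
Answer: 1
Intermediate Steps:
k(P) = -3 - P (k(P) = -6 + (3 - P) = -3 - P)
((7 - (2 - k(4))) + 3)**2 = ((7 - (2 - (-3 - 1*4))) + 3)**2 = ((7 - (2 - (-3 - 4))) + 3)**2 = ((7 - (2 - 1*(-7))) + 3)**2 = ((7 - (2 + 7)) + 3)**2 = ((7 - 1*9) + 3)**2 = ((7 - 9) + 3)**2 = (-2 + 3)**2 = 1**2 = 1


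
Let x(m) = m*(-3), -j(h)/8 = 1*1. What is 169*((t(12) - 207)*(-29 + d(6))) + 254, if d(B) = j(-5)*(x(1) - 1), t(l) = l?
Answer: -98611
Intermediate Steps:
j(h) = -8
x(m) = -3*m
d(B) = 32 (d(B) = -8*(-3*1 - 1) = -8*(-3 - 1) = -8*(-4) = 32)
169*((t(12) - 207)*(-29 + d(6))) + 254 = 169*((12 - 207)*(-29 + 32)) + 254 = 169*(-195*3) + 254 = 169*(-585) + 254 = -98865 + 254 = -98611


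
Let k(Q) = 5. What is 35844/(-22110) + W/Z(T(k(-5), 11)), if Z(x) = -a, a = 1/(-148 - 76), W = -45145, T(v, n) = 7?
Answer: -37264494774/3685 ≈ -1.0112e+7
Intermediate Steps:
a = -1/224 (a = 1/(-224) = -1/224 ≈ -0.0044643)
Z(x) = 1/224 (Z(x) = -1*(-1/224) = 1/224)
35844/(-22110) + W/Z(T(k(-5), 11)) = 35844/(-22110) - 45145/1/224 = 35844*(-1/22110) - 45145*224 = -5974/3685 - 10112480 = -37264494774/3685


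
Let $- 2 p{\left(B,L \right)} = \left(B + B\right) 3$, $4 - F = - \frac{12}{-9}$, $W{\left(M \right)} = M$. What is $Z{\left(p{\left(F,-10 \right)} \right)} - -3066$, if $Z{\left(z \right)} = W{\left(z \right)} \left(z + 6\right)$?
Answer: $3082$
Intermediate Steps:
$F = \frac{8}{3}$ ($F = 4 - - \frac{12}{-9} = 4 - \left(-12\right) \left(- \frac{1}{9}\right) = 4 - \frac{4}{3} = \frac{8}{3} \approx 2.6667$)
$p{\left(B,L \right)} = - 3 B$ ($p{\left(B,L \right)} = - \frac{\left(B + B\right) 3}{2} = - \frac{2 B 3}{2} = - \frac{6 B}{2} = - 3 B$)
$Z{\left(z \right)} = z \left(6 + z\right)$ ($Z{\left(z \right)} = z \left(z + 6\right) = z \left(6 + z\right)$)
$Z{\left(p{\left(F,-10 \right)} \right)} - -3066 = \left(-3\right) \frac{8}{3} \left(6 - 8\right) - -3066 = - 8 \left(6 - 8\right) + 3066 = \left(-8\right) \left(-2\right) + 3066 = 16 + 3066 = 3082$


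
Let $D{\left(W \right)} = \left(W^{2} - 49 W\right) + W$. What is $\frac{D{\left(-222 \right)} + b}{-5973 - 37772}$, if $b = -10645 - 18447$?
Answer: $- \frac{30848}{43745} \approx -0.70518$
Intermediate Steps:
$D{\left(W \right)} = W^{2} - 48 W$
$b = -29092$
$\frac{D{\left(-222 \right)} + b}{-5973 - 37772} = \frac{- 222 \left(-48 - 222\right) - 29092}{-5973 - 37772} = \frac{\left(-222\right) \left(-270\right) - 29092}{-43745} = \left(59940 - 29092\right) \left(- \frac{1}{43745}\right) = 30848 \left(- \frac{1}{43745}\right) = - \frac{30848}{43745}$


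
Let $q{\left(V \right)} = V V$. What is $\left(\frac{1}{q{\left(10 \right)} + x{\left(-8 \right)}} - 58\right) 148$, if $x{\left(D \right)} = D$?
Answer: $- \frac{197395}{23} \approx -8582.4$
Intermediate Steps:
$q{\left(V \right)} = V^{2}$
$\left(\frac{1}{q{\left(10 \right)} + x{\left(-8 \right)}} - 58\right) 148 = \left(\frac{1}{10^{2} - 8} - 58\right) 148 = \left(\frac{1}{100 - 8} - 58\right) 148 = \left(\frac{1}{92} - 58\right) 148 = \left(- \frac{5335}{92}\right) 148 = - \frac{197395}{23}$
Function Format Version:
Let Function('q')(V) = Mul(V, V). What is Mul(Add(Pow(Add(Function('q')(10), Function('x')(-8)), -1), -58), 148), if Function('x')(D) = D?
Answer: Rational(-197395, 23) ≈ -8582.4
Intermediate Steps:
Function('q')(V) = Pow(V, 2)
Mul(Add(Pow(Add(Function('q')(10), Function('x')(-8)), -1), -58), 148) = Mul(Add(Pow(Add(Pow(10, 2), -8), -1), -58), 148) = Mul(Add(Pow(Add(100, -8), -1), -58), 148) = Mul(Add(Pow(92, -1), -58), 148) = Mul(Add(Rational(1, 92), -58), 148) = Mul(Rational(-5335, 92), 148) = Rational(-197395, 23)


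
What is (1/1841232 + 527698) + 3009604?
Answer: 6512993636065/1841232 ≈ 3.5373e+6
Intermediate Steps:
(1/1841232 + 527698) + 3009604 = 971614443937/1841232 + 3009604 = 6512993636065/1841232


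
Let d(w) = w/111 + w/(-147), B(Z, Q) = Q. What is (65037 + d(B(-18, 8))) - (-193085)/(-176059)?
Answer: 20759138639562/319194967 ≈ 65036.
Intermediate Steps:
d(w) = 4*w/1813 (d(w) = w*(1/111) + w*(-1/147) = w/111 - w/147 = 4*w/1813)
(65037 + d(B(-18, 8))) - (-193085)/(-176059) = (65037 + (4/1813)*8) - (-193085)/(-176059) = (65037 + 32/1813) - (-193085)*(-1)/176059 = 117912113/1813 - 1*193085/176059 = 117912113/1813 - 193085/176059 = 20759138639562/319194967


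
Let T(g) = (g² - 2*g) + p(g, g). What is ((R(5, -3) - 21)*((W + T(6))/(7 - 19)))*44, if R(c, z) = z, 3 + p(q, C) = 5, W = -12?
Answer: 1232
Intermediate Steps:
p(q, C) = 2 (p(q, C) = -3 + 5 = 2)
T(g) = 2 + g² - 2*g (T(g) = (g² - 2*g) + 2 = 2 + g² - 2*g)
((R(5, -3) - 21)*((W + T(6))/(7 - 19)))*44 = ((-3 - 21)*((-12 + (2 + 6² - 2*6))/(7 - 19)))*44 = -24*(-12 + (2 + 36 - 12))/(-12)*44 = -24*(-12 + 26)*(-1)/12*44 = -336*(-1)/12*44 = -24*(-7/6)*44 = 28*44 = 1232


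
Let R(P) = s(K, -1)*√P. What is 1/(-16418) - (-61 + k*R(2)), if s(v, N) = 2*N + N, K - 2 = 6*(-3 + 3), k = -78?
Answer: 1001497/16418 - 234*√2 ≈ -269.93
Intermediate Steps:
K = 2 (K = 2 + 6*(-3 + 3) = 2 + 6*0 = 2 + 0 = 2)
s(v, N) = 3*N
R(P) = -3*√P (R(P) = (3*(-1))*√P = -3*√P)
1/(-16418) - (-61 + k*R(2)) = 1/(-16418) - (-61 - (-234)*√2) = -1/16418 - (-61 + 234*√2) = -1/16418 + (61 - 234*√2) = 1001497/16418 - 234*√2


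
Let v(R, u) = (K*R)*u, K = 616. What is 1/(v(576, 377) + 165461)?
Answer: 1/133931093 ≈ 7.4665e-9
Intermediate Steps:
v(R, u) = 616*R*u (v(R, u) = (616*R)*u = 616*R*u)
1/(v(576, 377) + 165461) = 1/(616*576*377 + 165461) = 1/(133765632 + 165461) = 1/133931093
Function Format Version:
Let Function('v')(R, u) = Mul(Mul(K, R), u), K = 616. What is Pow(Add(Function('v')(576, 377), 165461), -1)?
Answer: Rational(1, 133931093) ≈ 7.4665e-9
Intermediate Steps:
Function('v')(R, u) = Mul(616, R, u) (Function('v')(R, u) = Mul(Mul(616, R), u) = Mul(616, R, u))
Pow(Add(Function('v')(576, 377), 165461), -1) = Pow(Add(Mul(616, 576, 377), 165461), -1) = Pow(Add(133765632, 165461), -1) = Pow(133931093, -1) = Rational(1, 133931093)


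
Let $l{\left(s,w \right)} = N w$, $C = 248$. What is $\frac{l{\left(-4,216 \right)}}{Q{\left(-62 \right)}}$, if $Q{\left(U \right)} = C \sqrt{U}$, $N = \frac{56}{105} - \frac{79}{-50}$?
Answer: $- \frac{2853 i \sqrt{62}}{96100} \approx - 0.23376 i$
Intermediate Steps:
$N = \frac{317}{150}$ ($N = 56 \cdot \frac{1}{105} - - \frac{79}{50} = \frac{8}{15} + \frac{79}{50} = \frac{317}{150} \approx 2.1133$)
$l{\left(s,w \right)} = \frac{317 w}{150}$
$Q{\left(U \right)} = 248 \sqrt{U}$
$\frac{l{\left(-4,216 \right)}}{Q{\left(-62 \right)}} = \frac{\frac{317}{150} \cdot 216}{248 \sqrt{-62}} = \frac{11412}{25 \cdot 248 i \sqrt{62}} = \frac{11412 \left(- \frac{i \sqrt{62}}{15376}\right)}{25} = - \frac{2853 i \sqrt{62}}{96100}$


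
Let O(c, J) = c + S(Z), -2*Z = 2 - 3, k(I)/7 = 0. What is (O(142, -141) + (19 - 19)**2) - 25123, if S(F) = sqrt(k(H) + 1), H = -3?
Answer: -24980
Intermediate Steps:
k(I) = 0 (k(I) = 7*0 = 0)
Z = 1/2 (Z = -(2 - 3)/2 = -1/2*(-1) = 1/2 ≈ 0.50000)
S(F) = 1 (S(F) = sqrt(0 + 1) = sqrt(1) = 1)
O(c, J) = 1 + c (O(c, J) = c + 1 = 1 + c)
(O(142, -141) + (19 - 19)**2) - 25123 = ((1 + 142) + (19 - 19)**2) - 25123 = (143 + 0**2) - 25123 = (143 + 0) - 25123 = 143 - 25123 = -24980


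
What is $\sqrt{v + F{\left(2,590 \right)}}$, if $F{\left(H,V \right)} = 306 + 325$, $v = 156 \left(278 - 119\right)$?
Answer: $\sqrt{25435} \approx 159.48$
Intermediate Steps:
$v = 24804$ ($v = 156 \cdot 159 = 24804$)
$F{\left(H,V \right)} = 631$
$\sqrt{v + F{\left(2,590 \right)}} = \sqrt{24804 + 631} = \sqrt{25435}$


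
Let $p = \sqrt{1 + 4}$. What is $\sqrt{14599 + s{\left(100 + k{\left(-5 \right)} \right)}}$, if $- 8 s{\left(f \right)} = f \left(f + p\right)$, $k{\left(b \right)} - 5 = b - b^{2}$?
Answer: $\frac{\sqrt{222334 - 150 \sqrt{5}}}{4} \approx 117.79$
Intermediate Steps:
$p = \sqrt{5} \approx 2.2361$
$k{\left(b \right)} = 5 + b - b^{2}$ ($k{\left(b \right)} = 5 - \left(b^{2} - b\right) = 5 + b - b^{2}$)
$s{\left(f \right)} = - \frac{f \left(f + \sqrt{5}\right)}{8}$
$\sqrt{14599 + s{\left(100 + k{\left(-5 \right)} \right)}} = \sqrt{14599 - \frac{\left(100 - 25\right) \left(\left(100 - 25\right) + \sqrt{5}\right)}{8}} = \sqrt{14599 - \frac{75 \left(75 + \sqrt{5}\right)}{8}} = \sqrt{14599 - \left(\frac{5625}{8} + \frac{75 \sqrt{5}}{8}\right)} = \sqrt{\frac{111167}{8} - \frac{75 \sqrt{5}}{8}}$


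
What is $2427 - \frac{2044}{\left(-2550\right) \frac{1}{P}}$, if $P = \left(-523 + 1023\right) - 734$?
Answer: $\frac{951759}{425} \approx 2239.4$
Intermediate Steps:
$P = -234$ ($P = 500 - 734 = -234$)
$2427 - \frac{2044}{\left(-2550\right) \frac{1}{P}} = 2427 - \frac{2044}{\left(-2550\right) \frac{1}{-234}} = 2427 - \frac{2044}{\left(-2550\right) \left(- \frac{1}{234}\right)} = 2427 - \frac{2044}{\frac{425}{39}} = 2427 - 2044 \cdot \frac{39}{425} = 2427 - \frac{79716}{425} = \frac{951759}{425}$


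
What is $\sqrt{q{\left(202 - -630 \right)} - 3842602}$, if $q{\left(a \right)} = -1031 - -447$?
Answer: $i \sqrt{3843186} \approx 1960.4 i$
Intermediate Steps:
$q{\left(a \right)} = -584$ ($q{\left(a \right)} = -1031 + 447 = -584$)
$\sqrt{q{\left(202 - -630 \right)} - 3842602} = \sqrt{-584 - 3842602} = \sqrt{-3843186} = i \sqrt{3843186}$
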